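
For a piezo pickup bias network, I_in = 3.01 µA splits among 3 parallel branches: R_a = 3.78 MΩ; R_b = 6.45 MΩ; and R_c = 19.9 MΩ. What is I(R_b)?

ΣG = 1/3.78 + 1/6.45 + 1/19.9 = 0.4698.
Current divider: I(R_b) = I_in · G_k/ΣG = 3.01 × (0.1550/0.4698) = 3.01 × 0.3300 = 0.9932 µA.

I ≈ 0.993 µA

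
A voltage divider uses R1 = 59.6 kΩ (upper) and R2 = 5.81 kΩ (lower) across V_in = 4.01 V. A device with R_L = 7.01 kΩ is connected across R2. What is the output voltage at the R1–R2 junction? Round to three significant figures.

V_out ≈ 0.203 V

The load sits in parallel with R2, giving an effective lower resistance R2' = R2·R_L/(R2+R_L) = 3.177 kΩ.
Voltage divider with the loaded lower leg: V_out = 4.01 × 3.177/(59.6 + 3.177) = 4.01 × 0.05061 = 0.2029 V.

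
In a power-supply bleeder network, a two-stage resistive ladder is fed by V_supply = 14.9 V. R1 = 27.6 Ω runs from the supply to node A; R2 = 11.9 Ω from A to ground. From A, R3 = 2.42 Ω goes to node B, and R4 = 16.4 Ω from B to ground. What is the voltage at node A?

Node A sees R2 in parallel with the series input of stage 2, R3 + R4 = 18.82 Ω.
R2 ‖ (R3+R4) = 7.290 Ω.
So V_A = 14.9 × 0.2089 = 3.113 V.

V_A ≈ 3.11 V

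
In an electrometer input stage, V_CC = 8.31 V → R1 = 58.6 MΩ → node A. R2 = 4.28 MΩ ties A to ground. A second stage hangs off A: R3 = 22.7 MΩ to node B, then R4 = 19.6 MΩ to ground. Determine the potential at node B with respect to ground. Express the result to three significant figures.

Node A sees R2 in parallel with the series input of stage 2, R3 + R4 = 42.30 MΩ.
Effective lower resistance at A: R2 ‖ 42.30 = 3.887 MΩ.
First divider: V_A = V_CC · 3.887/(58.6 + 3.887) = 0.5169 V.
Then the unloaded second divider: V_B = V_A × R4/(R3+R4) = 0.5169 × 0.4634 = 0.2395 V.

V_B ≈ 0.240 V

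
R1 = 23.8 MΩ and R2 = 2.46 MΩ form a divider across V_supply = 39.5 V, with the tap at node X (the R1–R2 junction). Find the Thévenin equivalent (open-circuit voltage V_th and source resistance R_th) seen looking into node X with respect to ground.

Open-circuit (no load on X): V_th = V_supply · R2/(R1 + R2) = 39.5 × 2.46/(23.80 + 2.46) = 3.700 V.
Zeroing V_supply shorts the top of R1 to ground, so R_th = R1 ‖ R2 = 2.230 MΩ.

V_th ≈ 3.70 V, R_th ≈ 2.23 MΩ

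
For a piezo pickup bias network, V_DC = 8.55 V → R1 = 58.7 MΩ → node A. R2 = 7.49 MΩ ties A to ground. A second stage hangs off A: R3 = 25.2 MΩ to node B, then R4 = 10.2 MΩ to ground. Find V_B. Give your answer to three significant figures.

The second stage (R3 + R4 = 35.40 MΩ) loads node A in parallel with R2.
R2 ‖ (R3+R4) = 6.182 MΩ.
V_A = 8.55 × 6.182/(58.7 + 6.182) = 0.8146 V.
V_B = V_A × 0.2881 = 0.2347 V.

V_B ≈ 0.235 V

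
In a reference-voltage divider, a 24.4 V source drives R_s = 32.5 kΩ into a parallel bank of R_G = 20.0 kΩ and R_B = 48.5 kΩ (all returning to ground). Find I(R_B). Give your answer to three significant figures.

I ≈ 0.153 mA

Equivalent of the parallel group: R_p = 14.16 kΩ.
Node voltage V_A = V_in · R_p/(R_s + R_p) = 24.4 × 0.3035 = 7.405 V.
I(R_B) = V_A / R_B = 7.405/48.5 = 0.1527 mA.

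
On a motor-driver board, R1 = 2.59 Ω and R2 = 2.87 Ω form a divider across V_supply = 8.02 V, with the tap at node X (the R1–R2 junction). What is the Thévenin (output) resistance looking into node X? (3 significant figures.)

R_th ≈ 1.36 Ω

With V_supply suppressed (replaced by a short), R_th = R1 ‖ R2 = (2.590 × 2.87)/(2.590 + 2.87) = 1.361 Ω.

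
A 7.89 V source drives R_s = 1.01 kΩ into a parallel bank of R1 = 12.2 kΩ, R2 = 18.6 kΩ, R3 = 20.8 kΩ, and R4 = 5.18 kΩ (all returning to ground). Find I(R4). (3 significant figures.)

Parallel bank: R_p = 1/(1/12.2 + 1/18.6 + 1/20.8 + 1/5.18) = 2.654 kΩ.
Node voltage V_A = V_CC · R_p/(R_s + R_p) = 7.89 × 0.7243 = 5.715 V.
Branch current I = V_A/R4 = 5.715/5.18 = 1.103 mA.
(Check via current divider: I_total = 2.154 mA; share G_k/ΣG = 0.5123 → same result.)

I ≈ 1.10 mA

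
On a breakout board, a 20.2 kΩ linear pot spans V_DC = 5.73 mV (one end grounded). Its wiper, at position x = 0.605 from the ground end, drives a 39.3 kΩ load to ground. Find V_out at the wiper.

Split the track: R_lower = x·R_p = 12.22 kΩ, R_upper = (1−x)·R_p = 7.979 kΩ.
(x·R_p) ‖ R_L = 9.322 kΩ.
Loaded-divider output: V_out = 5.73 × 0.5388 = 3.087 mV.

V_out ≈ 3.09 mV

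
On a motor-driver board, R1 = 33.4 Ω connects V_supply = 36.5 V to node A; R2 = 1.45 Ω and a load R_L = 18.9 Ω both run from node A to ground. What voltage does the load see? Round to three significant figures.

V_out ≈ 1.41 V

First combine the lower leg with the load: R2 ‖ R_L = 1.347 Ω.
Now apply the divider: V_out = 36.5 × 0.03876 = 1.415 V.
(Unloaded it would be 1.52 V; the load pulls it down.)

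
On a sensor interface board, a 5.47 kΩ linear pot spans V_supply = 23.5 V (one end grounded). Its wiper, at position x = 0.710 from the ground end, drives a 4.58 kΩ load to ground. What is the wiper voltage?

The pot divides into 1.586 kΩ above the wiper and 3.884 kΩ below.
R_L loads the lower segment: effective lower R = 2.102 kΩ.
Loaded-divider output: V_out = 23.5 × 0.5699 = 13.39 V.

V_out ≈ 13.4 V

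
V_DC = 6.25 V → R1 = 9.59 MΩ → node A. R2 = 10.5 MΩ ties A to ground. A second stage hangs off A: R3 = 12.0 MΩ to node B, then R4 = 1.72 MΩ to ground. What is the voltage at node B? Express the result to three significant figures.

V_B ≈ 0.300 V

The second stage (R3 + R4 = 13.72 MΩ) loads node A in parallel with R2.
Effective lower resistance at A: R2 ‖ 13.72 = 5.948 MΩ.
First divider: V_A = V_DC · 5.948/(9.59 + 5.948) = 2.393 V.
V_B = V_A × 0.1254 = 0.2999 V.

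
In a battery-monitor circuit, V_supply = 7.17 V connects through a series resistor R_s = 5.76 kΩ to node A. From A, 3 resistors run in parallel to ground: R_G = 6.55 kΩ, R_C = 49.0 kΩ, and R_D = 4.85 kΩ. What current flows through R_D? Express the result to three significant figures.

I ≈ 0.464 mA

Equivalent of the parallel group: R_p = 2.637 kΩ.
V_A by voltage divider: V_A = 7.17 × 2.637/(5.76 + 2.637) = 2.251 V.
I(R_D) = V_A / R_D = 2.251/4.85 = 0.4642 mA.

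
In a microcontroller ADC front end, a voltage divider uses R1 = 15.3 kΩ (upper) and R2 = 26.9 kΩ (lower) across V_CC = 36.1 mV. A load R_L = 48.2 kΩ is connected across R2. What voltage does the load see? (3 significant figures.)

R2 ‖ R_L = (26.9 × 48.2)/(26.9 + 48.2) = 17.26 kΩ.
Then V_out = V_CC · R2'/(R1 + R2') = 36.1 × 17.26/32.56 = 19.14 mV.
(Unloaded it would be 23.0 mV; the load pulls it down.)

V_out ≈ 19.1 mV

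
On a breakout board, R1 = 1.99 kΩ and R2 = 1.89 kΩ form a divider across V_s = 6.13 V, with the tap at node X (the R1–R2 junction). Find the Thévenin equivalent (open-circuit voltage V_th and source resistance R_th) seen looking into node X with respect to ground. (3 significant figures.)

V_th is the unloaded tap voltage: V_s · R2/(R1+R2) = 6.13 × 0.4871 = 2.986 V.
Zeroing V_s shorts the top of R1 to ground, so R_th = R1 ‖ R2 = 0.9694 kΩ.

V_th ≈ 2.99 V, R_th ≈ 0.969 kΩ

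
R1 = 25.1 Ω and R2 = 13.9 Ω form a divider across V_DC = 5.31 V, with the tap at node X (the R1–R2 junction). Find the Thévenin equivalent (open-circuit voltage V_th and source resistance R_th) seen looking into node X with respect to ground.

V_th ≈ 1.89 V, R_th ≈ 8.95 Ω

V_th is the unloaded tap voltage: V_DC · R2/(R1+R2) = 5.31 × 0.3564 = 1.893 V.
Looking into X with the source shorted: R_th = R1·R2/(R1+R2) = 25.10 × 13.9/39.00 = 8.946 Ω.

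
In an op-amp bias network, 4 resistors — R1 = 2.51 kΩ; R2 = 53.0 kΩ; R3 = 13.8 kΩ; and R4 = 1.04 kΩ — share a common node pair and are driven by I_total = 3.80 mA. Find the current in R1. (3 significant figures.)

I ≈ 1.04 mA

Conductances: ΣG = 1/2.51 + 1/53.0 + 1/13.8 + 1/1.04 = 1.451 (1/kΩ).
By the current-divider rule, I = I_total · G_k/ΣG = 3.80 × 0.2745 = 1.043 mA.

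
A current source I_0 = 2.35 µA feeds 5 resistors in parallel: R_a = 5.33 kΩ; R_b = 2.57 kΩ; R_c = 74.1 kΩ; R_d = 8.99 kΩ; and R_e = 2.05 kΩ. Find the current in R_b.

Conductances: ΣG = 1/5.33 + 1/2.57 + 1/74.1 + 1/8.99 + 1/2.05 = 1.189 (1/kΩ).
Current divider: I(R_b) = I_0 · G_k/ΣG = 2.35 × (0.3891/1.189) = 2.35 × 0.3272 = 0.7689 µA.

I ≈ 0.769 µA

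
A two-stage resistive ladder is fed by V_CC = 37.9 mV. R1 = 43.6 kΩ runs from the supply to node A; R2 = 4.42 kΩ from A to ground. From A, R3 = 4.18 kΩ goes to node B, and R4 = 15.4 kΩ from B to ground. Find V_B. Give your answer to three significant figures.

The second stage (R3 + R4 = 19.58 kΩ) loads node A in parallel with R2.
Effective lower resistance at A: R2 ‖ 19.58 = 3.606 kΩ.
First divider: V_A = V_CC · 3.606/(43.6 + 3.606) = 2.895 mV.
Stage 2 is unloaded, so V_B = V_A · R4/(R3+R4) = 2.895 × 15.4/19.58 = 2.277 mV.

V_B ≈ 2.28 mV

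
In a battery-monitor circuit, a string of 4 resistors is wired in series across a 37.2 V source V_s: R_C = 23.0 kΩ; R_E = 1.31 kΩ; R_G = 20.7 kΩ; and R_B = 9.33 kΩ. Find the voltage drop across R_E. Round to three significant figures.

Total series resistance ΣR = 23.0 + 1.31 + 20.7 + 9.33 = 54.34 kΩ.
Voltage divider: V = V_s · (1.310 / 54.34) = 37.2 × 0.02411 = 0.8968 V.

V ≈ 0.897 V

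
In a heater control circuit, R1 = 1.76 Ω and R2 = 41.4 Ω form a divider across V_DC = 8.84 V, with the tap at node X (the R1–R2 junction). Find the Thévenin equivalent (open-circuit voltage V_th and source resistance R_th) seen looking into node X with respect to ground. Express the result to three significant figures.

V_th ≈ 8.48 V, R_th ≈ 1.69 Ω

Open-circuit (no load on X): V_th = V_DC · R2/(R1 + R2) = 8.84 × 41.4/(1.760 + 41.4) = 8.480 V.
Zeroing V_DC shorts the top of R1 to ground, so R_th = R1 ‖ R2 = 1.688 Ω.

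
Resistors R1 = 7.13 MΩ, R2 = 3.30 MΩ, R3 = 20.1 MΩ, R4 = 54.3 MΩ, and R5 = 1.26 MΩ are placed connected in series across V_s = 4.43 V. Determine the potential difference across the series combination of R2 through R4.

V ≈ 4.00 V

Total series resistance ΣR = 7.13 + 3.30 + 20.1 + 54.3 + 1.26 = 86.09 MΩ.
R_{R2..R4} = 3.30 + 20.1 + 54.3 = 77.70 MΩ.
By the voltage-divider rule, V = 4.43 × 77.70/86.09 = 3.998 V.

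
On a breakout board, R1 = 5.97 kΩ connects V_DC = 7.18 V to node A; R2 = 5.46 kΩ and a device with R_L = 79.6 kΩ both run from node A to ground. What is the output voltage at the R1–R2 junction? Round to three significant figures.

The load sits in parallel with R2, giving an effective lower resistance R2' = R2·R_L/(R2+R_L) = 5.110 kΩ.
Now apply the divider: V_out = 7.18 × 0.4612 = 3.311 V.

V_out ≈ 3.31 V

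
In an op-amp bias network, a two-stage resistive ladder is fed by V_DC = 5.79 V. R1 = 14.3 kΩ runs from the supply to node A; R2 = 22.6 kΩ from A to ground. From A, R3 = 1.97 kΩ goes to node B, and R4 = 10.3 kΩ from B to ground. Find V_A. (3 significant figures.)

Node A sees R2 in parallel with the series input of stage 2, R3 + R4 = 12.27 kΩ.
Effective lower resistance at A: R2 ‖ 12.27 = 7.952 kΩ.
So V_A = 5.79 × 0.3574 = 2.069 V.

V_A ≈ 2.07 V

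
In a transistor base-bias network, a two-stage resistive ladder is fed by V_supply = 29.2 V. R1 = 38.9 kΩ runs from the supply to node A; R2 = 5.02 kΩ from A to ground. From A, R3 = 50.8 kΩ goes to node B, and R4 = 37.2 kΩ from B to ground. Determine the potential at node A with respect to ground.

V_A ≈ 3.18 V

The second stage (R3 + R4 = 88.00 kΩ) loads node A in parallel with R2.
R2 ‖ (R3+R4) = 4.749 kΩ.
First divider: V_A = V_supply · 4.749/(38.9 + 4.749) = 3.177 V.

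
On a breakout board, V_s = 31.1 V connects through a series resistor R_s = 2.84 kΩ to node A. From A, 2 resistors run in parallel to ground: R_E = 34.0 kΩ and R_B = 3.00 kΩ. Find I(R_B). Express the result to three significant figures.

Combine the parallel branches: R_p = (1/34.0 + 1/3.00)⁻¹ = 2.757 kΩ.
V_A = 31.1 × 2.757/5.597 = 15.32 V.
Branch current I = V_A/R_B = 15.32/3.00 = 5.106 mA.
(Equivalently: I_total = 5.557 mA, then current-divider fraction G_k/ΣG = 0.9189.)

I ≈ 5.11 mA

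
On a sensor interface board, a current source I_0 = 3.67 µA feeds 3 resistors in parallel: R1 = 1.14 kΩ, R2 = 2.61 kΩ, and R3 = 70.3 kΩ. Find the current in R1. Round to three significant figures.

I ≈ 2.53 µA

ΣG = 1/1.14 + 1/2.61 + 1/70.3 = 1.275.
By the current-divider rule, I = I_0 · G_k/ΣG = 3.67 × 0.6882 = 2.526 µA.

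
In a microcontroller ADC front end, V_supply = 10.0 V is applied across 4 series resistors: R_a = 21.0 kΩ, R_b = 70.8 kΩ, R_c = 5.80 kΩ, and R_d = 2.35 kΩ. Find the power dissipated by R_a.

Series current I = V_supply/ΣR = 10.0/99.95 = 0.1001 mA.
P(R_a) = I²·R_a = (0.1001)² × 21.0 = 0.2102 mW.

P ≈ 0.210 mW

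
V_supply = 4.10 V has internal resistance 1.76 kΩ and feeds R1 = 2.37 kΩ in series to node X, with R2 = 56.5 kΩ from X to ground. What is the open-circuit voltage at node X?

V_th ≈ 3.82 V

R1' = 1.76 + 2.37 = 4.130 kΩ (source resistance + R1).
With X open, the divider is unloaded: V_th = 4.10 × 56.5/60.63 = 3.821 V.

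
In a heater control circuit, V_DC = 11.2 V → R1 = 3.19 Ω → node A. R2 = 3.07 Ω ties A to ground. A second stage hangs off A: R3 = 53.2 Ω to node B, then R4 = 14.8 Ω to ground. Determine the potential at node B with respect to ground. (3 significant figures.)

The second stage (R3 + R4 = 68.00 Ω) loads node A in parallel with R2.
Effective lower resistance at A: R2 ‖ 68.00 = 2.937 Ω.
First divider: V_A = V_DC · 2.937/(3.19 + 2.937) = 5.369 V.
Stage 2 is unloaded, so V_B = V_A · R4/(R3+R4) = 5.369 × 14.8/68.00 = 1.169 V.

V_B ≈ 1.17 V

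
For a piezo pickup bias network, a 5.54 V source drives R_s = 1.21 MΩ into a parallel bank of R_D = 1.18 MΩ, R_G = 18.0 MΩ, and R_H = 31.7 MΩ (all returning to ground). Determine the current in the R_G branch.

Equivalent of the parallel group: R_p = 1.070 MΩ.
V_A = 5.54 × 1.070/2.280 = 2.600 V.
I(R_G) = V_A / R_G = 2.600/18.0 = 0.1444 µA.

I ≈ 0.144 µA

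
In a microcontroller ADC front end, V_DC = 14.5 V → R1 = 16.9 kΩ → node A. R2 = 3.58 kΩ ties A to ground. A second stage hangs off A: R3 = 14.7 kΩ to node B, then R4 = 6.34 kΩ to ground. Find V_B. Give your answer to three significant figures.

V_B ≈ 0.670 V

Looking into the second stage from A: R3 + R4 = 21.04 kΩ appears in parallel with R2.
R2 ‖ (R3+R4) = 3.059 kΩ.
First divider: V_A = V_DC · 3.059/(16.9 + 3.059) = 2.223 V.
Then the unloaded second divider: V_B = V_A × R4/(R3+R4) = 2.223 × 0.3013 = 0.6697 V.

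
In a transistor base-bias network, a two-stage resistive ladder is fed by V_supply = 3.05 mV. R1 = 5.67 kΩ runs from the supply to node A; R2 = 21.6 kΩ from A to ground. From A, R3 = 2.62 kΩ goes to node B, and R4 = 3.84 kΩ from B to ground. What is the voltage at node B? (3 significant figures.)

Looking into the second stage from A: R3 + R4 = 6.460 kΩ appears in parallel with R2.
Effective lower resistance at A: R2 ‖ 6.460 = 4.973 kΩ.
So V_A = 3.05 × 0.4672 = 1.425 mV.
V_B = V_A × 0.5944 = 0.8471 mV.

V_B ≈ 0.847 mV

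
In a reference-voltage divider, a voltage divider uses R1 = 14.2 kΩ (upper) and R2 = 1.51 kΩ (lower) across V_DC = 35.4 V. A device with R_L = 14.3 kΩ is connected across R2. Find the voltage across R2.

The load sits in parallel with R2, giving an effective lower resistance R2' = R2·R_L/(R2+R_L) = 1.366 kΩ.
Then V_out = V_DC · R2'/(R1 + R2') = 35.4 × 1.366/15.57 = 3.106 V.

V_out ≈ 3.11 V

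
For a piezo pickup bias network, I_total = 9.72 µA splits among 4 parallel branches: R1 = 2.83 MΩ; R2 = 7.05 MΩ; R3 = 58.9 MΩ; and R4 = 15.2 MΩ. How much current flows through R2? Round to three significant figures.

I ≈ 2.39 µA

Total conductance ΣG = 1/2.83 + 1/7.05 + 1/58.9 + 1/15.2 = 0.5780 (units of 1/MΩ).
Current divider: I(R2) = I_total · G_k/ΣG = 9.72 × (0.1418/0.5780) = 9.72 × 0.2454 = 2.385 µA.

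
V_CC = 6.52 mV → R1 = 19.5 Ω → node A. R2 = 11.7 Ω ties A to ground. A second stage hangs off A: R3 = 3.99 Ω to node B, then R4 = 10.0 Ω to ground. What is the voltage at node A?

V_A ≈ 1.61 mV

Node A sees R2 in parallel with the series input of stage 2, R3 + R4 = 13.99 Ω.
Effective lower resistance at A: R2 ‖ 13.99 = 6.371 Ω.
First divider: V_A = V_CC · 6.371/(19.5 + 6.371) = 1.606 mV.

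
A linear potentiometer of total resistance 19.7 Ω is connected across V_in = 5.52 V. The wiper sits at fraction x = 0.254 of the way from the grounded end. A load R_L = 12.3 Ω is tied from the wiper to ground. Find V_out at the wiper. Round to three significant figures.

Split the track: R_lower = x·R_p = 5.004 Ω, R_upper = (1−x)·R_p = 14.70 Ω.
Lower segment in parallel with the load: 5.004 ‖ 12.3 = 3.557 Ω.
Loaded-divider output: V_out = 5.52 × 0.1949 = 1.076 V.

V_out ≈ 1.08 V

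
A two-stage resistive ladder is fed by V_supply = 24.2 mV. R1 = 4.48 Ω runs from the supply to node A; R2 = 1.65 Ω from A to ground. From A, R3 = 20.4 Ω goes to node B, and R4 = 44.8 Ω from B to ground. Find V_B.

V_B ≈ 4.39 mV

The second stage (R3 + R4 = 65.20 Ω) loads node A in parallel with R2.
Effective lower resistance at A: R2 ‖ 65.20 = 1.609 Ω.
So V_A = 24.2 × 0.2643 = 6.396 mV.
Stage 2 is unloaded, so V_B = V_A · R4/(R3+R4) = 6.396 × 44.8/65.20 = 4.395 mV.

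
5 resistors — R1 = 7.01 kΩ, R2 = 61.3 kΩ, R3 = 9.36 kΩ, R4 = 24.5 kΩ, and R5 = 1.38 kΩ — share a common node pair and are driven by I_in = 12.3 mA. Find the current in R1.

Total conductance ΣG = 1/7.01 + 1/61.3 + 1/9.36 + 1/24.5 + 1/1.38 = 1.031 (units of 1/kΩ).
By the current-divider rule, I = I_in · G_k/ΣG = 12.3 × 0.1383 = 1.701 mA.

I ≈ 1.70 mA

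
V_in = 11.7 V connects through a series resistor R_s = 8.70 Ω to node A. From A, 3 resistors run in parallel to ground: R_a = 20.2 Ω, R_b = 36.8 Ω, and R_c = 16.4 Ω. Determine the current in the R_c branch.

Combine the parallel branches: R_p = (1/20.2 + 1/36.8 + 1/16.4)⁻¹ = 7.265 Ω.
Node voltage V_A = V_in · R_p/(R_s + R_p) = 11.7 × 0.4550 = 5.324 V.
Branch current I = V_A/R_c = 5.324/16.4 = 0.3246 A.

I ≈ 0.325 A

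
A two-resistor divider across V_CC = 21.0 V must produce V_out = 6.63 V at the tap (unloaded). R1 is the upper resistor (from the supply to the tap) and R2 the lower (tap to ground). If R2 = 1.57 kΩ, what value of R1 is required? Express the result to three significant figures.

R1 ≈ 3.40 kΩ

Required fraction k = V_out/V_CC = 0.3157.
Rearranging, R1 = R2·(1−k)/k = 1.57 × 2.167 = 3.403 kΩ.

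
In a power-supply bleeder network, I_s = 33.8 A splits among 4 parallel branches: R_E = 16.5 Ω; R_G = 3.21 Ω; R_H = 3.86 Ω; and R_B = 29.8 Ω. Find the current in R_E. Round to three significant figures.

Total conductance ΣG = 1/16.5 + 1/3.21 + 1/3.86 + 1/29.8 = 0.6648 (units of 1/Ω).
Current divider: I(R_E) = I_s · G_k/ΣG = 33.8 × (0.06061/0.6648) = 33.8 × 0.09117 = 3.082 A.

I ≈ 3.08 A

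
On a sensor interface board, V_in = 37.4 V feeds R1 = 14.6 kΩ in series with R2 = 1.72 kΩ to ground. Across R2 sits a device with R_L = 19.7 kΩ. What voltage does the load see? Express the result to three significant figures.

First combine the lower leg with the load: R2 ‖ R_L = 1.582 kΩ.
Then V_out = V_in · R2'/(R1 + R2') = 37.4 × 1.582/16.18 = 3.656 V.

V_out ≈ 3.66 V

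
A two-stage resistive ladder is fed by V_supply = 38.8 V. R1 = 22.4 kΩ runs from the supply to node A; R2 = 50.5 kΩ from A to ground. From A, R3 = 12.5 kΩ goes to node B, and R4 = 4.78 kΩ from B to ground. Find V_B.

The second stage (R3 + R4 = 17.28 kΩ) loads node A in parallel with R2.
R2 ‖ (R3+R4) = 12.87 kΩ.
V_A = 38.8 × 12.87/(22.4 + 12.87) = 14.16 V.
Then the unloaded second divider: V_B = V_A × R4/(R3+R4) = 14.16 × 0.2766 = 3.917 V.

V_B ≈ 3.92 V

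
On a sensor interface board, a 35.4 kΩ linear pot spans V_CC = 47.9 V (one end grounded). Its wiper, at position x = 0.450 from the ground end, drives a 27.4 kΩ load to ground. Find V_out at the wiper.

V_out ≈ 16.3 V

Lower segment x·R_p = 15.93 kΩ; upper segment (1−x)·R_p = 19.47 kΩ.
(x·R_p) ‖ R_L = 10.07 kΩ.
Then V_out = V_CC · 10.07/(19.47 + 10.07) = 16.33 V.
(Unloaded: V_out = x·V_CC = 21.6 V.)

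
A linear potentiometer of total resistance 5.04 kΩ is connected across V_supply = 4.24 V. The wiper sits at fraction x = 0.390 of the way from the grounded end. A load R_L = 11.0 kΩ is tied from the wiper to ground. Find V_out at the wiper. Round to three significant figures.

The pot divides into 3.074 kΩ above the wiper and 1.966 kΩ below.
(x·R_p) ‖ R_L = 1.668 kΩ.
Loaded-divider output: V_out = 4.24 × 0.3517 = 1.491 V.

V_out ≈ 1.49 V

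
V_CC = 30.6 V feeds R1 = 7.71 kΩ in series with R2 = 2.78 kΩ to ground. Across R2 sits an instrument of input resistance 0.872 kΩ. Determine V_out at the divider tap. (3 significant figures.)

First combine the lower leg with the load: R2 ‖ R_L = 0.6638 kΩ.
Voltage divider with the loaded lower leg: V_out = 30.6 × 0.6638/(7.71 + 0.6638) = 30.6 × 0.07927 = 2.426 V.

V_out ≈ 2.43 V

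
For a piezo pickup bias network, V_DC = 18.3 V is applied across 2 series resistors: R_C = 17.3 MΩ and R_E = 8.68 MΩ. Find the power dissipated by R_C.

P ≈ 8.58 µW

ΣR = 25.98 MΩ → I = 18.3/25.98 = 0.7044 µA.
P = I²R = 0.4962 × 17.3 = 8.584 µW.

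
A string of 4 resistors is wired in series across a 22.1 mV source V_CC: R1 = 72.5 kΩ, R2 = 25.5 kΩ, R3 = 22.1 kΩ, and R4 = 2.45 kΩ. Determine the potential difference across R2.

Series total: ΣR = 72.5 + 25.5 + 22.1 + 2.45 = 122.5 kΩ.
V = V_CC · R/ΣR = 22.1 × 0.2081 = 4.599 mV.

V ≈ 4.60 mV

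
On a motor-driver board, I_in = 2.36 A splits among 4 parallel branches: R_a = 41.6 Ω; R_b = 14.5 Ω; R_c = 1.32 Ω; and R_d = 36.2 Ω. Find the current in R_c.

I ≈ 2.04 A

Conductances: ΣG = 1/41.6 + 1/14.5 + 1/1.32 + 1/36.2 = 0.8782 (1/Ω).
By the current-divider rule, I = I_in · G_k/ΣG = 2.36 × 0.8626 = 2.036 A.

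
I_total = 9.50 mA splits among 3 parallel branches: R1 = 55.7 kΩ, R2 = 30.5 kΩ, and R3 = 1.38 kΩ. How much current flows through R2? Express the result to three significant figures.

ΣG = 1/55.7 + 1/30.5 + 1/1.38 = 0.7754.
R2 takes the fraction G_k/ΣG = 0.03279/0.7754 = 0.04229, so I = 9.50 × 0.04229 = 0.4017 mA.

I ≈ 0.402 mA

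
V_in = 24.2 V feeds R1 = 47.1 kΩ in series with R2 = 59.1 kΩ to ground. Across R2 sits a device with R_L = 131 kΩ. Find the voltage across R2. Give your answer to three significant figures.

V_out ≈ 11.2 V

First combine the lower leg with the load: R2 ‖ R_L = 40.73 kΩ.
Then V_out = V_in · R2'/(R1 + R2') = 24.2 × 40.73/87.83 = 11.22 V.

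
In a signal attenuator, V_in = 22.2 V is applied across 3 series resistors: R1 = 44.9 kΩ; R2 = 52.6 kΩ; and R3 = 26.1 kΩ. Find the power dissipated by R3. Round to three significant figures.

ΣR = 123.6 kΩ → I = 22.2/123.6 = 0.1796 mA.
P = I²R = 0.03226 × 26.1 = 0.8420 mW.

P ≈ 0.842 mW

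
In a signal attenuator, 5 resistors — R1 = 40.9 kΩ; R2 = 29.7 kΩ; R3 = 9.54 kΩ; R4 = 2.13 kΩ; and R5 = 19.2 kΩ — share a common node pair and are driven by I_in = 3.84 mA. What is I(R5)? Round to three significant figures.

I ≈ 0.292 mA

Total conductance ΣG = 1/40.9 + 1/29.7 + 1/9.54 + 1/2.13 + 1/19.2 = 0.6845 (units of 1/kΩ).
R5 takes the fraction G_k/ΣG = 0.05208/0.6845 = 0.07609, so I = 3.84 × 0.07609 = 0.2922 mA.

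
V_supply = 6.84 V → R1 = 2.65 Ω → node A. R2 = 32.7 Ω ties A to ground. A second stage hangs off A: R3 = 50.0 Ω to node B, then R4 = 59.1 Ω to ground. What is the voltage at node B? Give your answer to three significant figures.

Node A sees R2 in parallel with the series input of stage 2, R3 + R4 = 109.1 Ω.
R2 ‖ (R3+R4) = 25.16 Ω.
So V_A = 6.84 × 0.9047 = 6.188 V.
V_B = V_A × 0.5417 = 3.352 V.

V_B ≈ 3.35 V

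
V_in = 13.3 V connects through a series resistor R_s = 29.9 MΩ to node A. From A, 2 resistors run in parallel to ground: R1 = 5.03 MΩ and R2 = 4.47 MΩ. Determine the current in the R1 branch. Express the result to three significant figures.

I ≈ 0.194 µA

Equivalent of the parallel group: R_p = 2.367 MΩ.
Node voltage V_A = V_in · R_p/(R_s + R_p) = 13.3 × 0.07335 = 0.9755 V.
I(R1) = V_A / R1 = 0.9755/5.03 = 0.1939 µA.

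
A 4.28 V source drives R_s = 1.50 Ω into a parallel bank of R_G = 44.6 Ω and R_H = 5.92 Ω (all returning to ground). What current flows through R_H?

I ≈ 0.562 A

Equivalent of the parallel group: R_p = 5.226 Ω.
V_A = 4.28 × 5.226/6.726 = 3.326 V.
I(R_H) = V_A / R_H = 3.326/5.92 = 0.5617 A.
(Equivalently: I_total = 0.6363 A, then current-divider fraction G_k/ΣG = 0.8828.)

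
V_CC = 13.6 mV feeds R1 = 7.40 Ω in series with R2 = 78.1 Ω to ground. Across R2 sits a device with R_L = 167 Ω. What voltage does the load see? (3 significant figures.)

V_out ≈ 11.9 mV

First combine the lower leg with the load: R2 ‖ R_L = 53.21 Ω.
Now apply the divider: V_out = 13.6 × 0.8779 = 11.94 mV.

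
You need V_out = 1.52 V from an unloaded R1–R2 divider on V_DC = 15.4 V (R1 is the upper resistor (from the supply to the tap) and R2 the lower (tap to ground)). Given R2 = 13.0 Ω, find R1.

R1 ≈ 119 Ω

V_out/V_DC = R2/(R1+R2) = 0.09870.
So R1 = R2 · (V_DC/V_out − 1) = 13.0 × (15.4/1.52 − 1) = 13.0 × 9.132 = 118.7 Ω.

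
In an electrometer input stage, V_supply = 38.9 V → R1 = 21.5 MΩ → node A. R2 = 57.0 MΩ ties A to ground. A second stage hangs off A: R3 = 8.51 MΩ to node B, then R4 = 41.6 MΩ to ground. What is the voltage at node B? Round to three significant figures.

Node A sees R2 in parallel with the series input of stage 2, R3 + R4 = 50.11 MΩ.
R2 ‖ (R3+R4) = 26.67 MΩ.
So V_A = 38.9 × 0.5536 = 21.54 V.
V_B = V_A × 0.8302 = 17.88 V.

V_B ≈ 17.9 V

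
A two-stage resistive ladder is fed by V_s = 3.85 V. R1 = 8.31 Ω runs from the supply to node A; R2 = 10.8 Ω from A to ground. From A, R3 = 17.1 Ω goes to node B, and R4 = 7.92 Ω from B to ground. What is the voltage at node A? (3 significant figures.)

V_A ≈ 1.83 V

Node A sees R2 in parallel with the series input of stage 2, R3 + R4 = 25.02 Ω.
Effective lower resistance at A: R2 ‖ 25.02 = 7.544 Ω.
V_A = 3.85 × 7.544/(8.31 + 7.544) = 1.832 V.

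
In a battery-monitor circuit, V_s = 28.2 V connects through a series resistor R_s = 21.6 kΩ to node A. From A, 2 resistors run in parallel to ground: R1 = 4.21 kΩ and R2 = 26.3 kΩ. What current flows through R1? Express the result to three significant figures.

Parallel bank: R_p = 1/(1/4.21 + 1/26.3) = 3.629 kΩ.
Node voltage V_A = V_s · R_p/(R_s + R_p) = 28.2 × 0.1438 = 4.056 V.
I(R1) = V_A / R1 = 4.056/4.21 = 0.9635 mA.

I ≈ 0.964 mA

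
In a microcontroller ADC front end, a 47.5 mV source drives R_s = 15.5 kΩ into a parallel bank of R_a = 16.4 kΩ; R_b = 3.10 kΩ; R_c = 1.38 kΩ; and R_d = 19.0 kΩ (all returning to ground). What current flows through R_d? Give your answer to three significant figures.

I ≈ 0.132 µA

Equivalent of the parallel group: R_p = 0.8615 kΩ.
Node voltage V_A = V_DC · R_p/(R_s + R_p) = 47.5 × 0.05265 = 2.501 mV.
Branch current I = V_A/R_d = 2.501/19.0 = 0.1316 µA.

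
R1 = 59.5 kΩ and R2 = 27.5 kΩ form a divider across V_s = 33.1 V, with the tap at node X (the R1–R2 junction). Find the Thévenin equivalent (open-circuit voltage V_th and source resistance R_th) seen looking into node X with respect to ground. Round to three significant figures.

With X open, the divider is unloaded: V_th = 33.1 × 27.5/87.00 = 10.46 V.
Zeroing V_s shorts the top of R1 to ground, so R_th = R1 ‖ R2 = 18.81 kΩ.

V_th ≈ 10.5 V, R_th ≈ 18.8 kΩ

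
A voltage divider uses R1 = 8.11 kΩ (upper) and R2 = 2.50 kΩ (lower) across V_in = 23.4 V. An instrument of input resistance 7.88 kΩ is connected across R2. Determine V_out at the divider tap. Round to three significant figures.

V_out ≈ 4.44 V

First combine the lower leg with the load: R2 ‖ R_L = 1.898 kΩ.
Voltage divider with the loaded lower leg: V_out = 23.4 × 1.898/(8.11 + 1.898) = 23.4 × 0.1896 = 4.438 V.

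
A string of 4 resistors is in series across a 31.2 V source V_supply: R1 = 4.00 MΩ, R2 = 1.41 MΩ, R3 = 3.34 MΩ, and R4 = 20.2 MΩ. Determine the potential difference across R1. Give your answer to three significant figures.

Series total: ΣR = 4.00 + 1.41 + 3.34 + 20.2 = 28.95 MΩ.
By the voltage-divider rule, V = 31.2 × 4.000/28.95 = 4.311 V.

V ≈ 4.31 V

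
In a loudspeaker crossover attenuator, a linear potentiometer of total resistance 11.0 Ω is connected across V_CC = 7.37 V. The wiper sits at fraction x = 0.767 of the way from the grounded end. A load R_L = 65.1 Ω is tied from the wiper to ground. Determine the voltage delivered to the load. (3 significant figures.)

V_out ≈ 5.49 V

The pot divides into 2.563 Ω above the wiper and 8.437 Ω below.
(x·R_p) ‖ R_L = 7.469 Ω.
Then V_out = V_CC · 7.469/(2.563 + 7.469) = 5.487 V.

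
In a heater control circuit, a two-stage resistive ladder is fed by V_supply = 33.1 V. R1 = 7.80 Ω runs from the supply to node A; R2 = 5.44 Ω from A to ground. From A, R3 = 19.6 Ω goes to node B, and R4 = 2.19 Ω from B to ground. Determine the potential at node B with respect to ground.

V_B ≈ 1.19 V

The second stage (R3 + R4 = 21.79 Ω) loads node A in parallel with R2.
R2 ‖ (R3+R4) = 4.353 Ω.
V_A = 33.1 × 4.353/(7.80 + 4.353) = 11.86 V.
V_B = V_A × 0.1005 = 1.192 V.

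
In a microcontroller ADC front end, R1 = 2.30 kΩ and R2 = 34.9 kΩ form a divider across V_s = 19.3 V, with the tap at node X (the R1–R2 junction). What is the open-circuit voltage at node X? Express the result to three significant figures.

V_th is the unloaded tap voltage: V_s · R2/(R1+R2) = 19.3 × 0.9382 = 18.11 V.

V_th ≈ 18.1 V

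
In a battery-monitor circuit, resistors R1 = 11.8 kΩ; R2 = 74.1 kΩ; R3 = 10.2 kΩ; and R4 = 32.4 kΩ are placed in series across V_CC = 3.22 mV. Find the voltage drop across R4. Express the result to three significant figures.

ΣR = 11.8 + 74.1 + 10.2 + 32.4 = 128.5 kΩ.
Voltage divider: V = V_CC · (32.40 / 128.5) = 3.22 × 0.2521 = 0.8119 mV.

V ≈ 0.812 mV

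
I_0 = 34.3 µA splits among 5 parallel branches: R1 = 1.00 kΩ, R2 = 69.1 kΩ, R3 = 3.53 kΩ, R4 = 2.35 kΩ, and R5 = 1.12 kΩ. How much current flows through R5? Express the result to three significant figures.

Conductances: ΣG = 1/1.00 + 1/69.1 + 1/3.53 + 1/2.35 + 1/1.12 = 2.616 (1/kΩ).
R5 takes the fraction G_k/ΣG = 0.8929/2.616 = 0.3413, so I = 34.3 × 0.3413 = 11.71 µA.

I ≈ 11.7 µA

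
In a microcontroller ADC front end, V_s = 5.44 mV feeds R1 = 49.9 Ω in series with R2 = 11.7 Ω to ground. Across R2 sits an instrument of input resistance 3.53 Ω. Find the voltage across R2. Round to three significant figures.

V_out ≈ 0.280 mV

The load sits in parallel with R2, giving an effective lower resistance R2' = R2·R_L/(R2+R_L) = 2.712 Ω.
Voltage divider with the loaded lower leg: V_out = 5.44 × 2.712/(49.9 + 2.712) = 5.44 × 0.05154 = 0.2804 mV.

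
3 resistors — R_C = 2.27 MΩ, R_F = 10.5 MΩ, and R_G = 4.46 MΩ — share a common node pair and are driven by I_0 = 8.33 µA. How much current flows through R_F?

Total conductance ΣG = 1/2.27 + 1/10.5 + 1/4.46 = 0.7600 (units of 1/MΩ).
By the current-divider rule, I = I_0 · G_k/ΣG = 8.33 × 0.1253 = 1.044 µA.

I ≈ 1.04 µA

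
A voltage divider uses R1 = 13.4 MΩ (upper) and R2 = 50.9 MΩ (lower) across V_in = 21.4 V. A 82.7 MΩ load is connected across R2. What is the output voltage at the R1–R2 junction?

R2 ‖ R_L = (50.9 × 82.7)/(50.9 + 82.7) = 31.51 MΩ.
Now apply the divider: V_out = 21.4 × 0.7016 = 15.01 V.
(Unloaded it would be 16.9 V; the load pulls it down.)

V_out ≈ 15.0 V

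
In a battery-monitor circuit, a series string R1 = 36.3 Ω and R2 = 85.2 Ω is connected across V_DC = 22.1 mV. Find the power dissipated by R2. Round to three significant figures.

P ≈ 2.82 µW

ΣR = 121.5 Ω → I = 22.1/121.5 = 0.1819 mA.
V(R2) = I·R = 15.50 mV; P = V·I = 15.50 × 0.1819 = 2.819 µW.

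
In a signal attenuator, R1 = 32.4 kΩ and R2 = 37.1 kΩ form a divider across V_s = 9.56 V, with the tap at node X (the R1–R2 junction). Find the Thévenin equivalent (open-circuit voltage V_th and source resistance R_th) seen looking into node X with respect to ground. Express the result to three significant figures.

V_th ≈ 5.10 V, R_th ≈ 17.3 kΩ

With X open, the divider is unloaded: V_th = 9.56 × 37.1/69.50 = 5.103 V.
Looking into X with the source shorted: R_th = R1·R2/(R1+R2) = 32.40 × 37.1/69.50 = 17.30 kΩ.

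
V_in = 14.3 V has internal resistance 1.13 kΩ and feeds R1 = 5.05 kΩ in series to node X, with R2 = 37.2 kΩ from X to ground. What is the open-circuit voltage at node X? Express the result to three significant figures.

V_th ≈ 12.3 V

R1' = 1.13 + 5.05 = 6.180 kΩ (source resistance + R1).
With X open, the divider is unloaded: V_th = 14.3 × 37.2/43.38 = 12.26 V.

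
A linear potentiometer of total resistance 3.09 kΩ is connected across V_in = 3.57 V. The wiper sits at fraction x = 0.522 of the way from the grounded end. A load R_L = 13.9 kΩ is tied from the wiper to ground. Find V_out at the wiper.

The pot divides into 1.477 kΩ above the wiper and 1.613 kΩ below.
(x·R_p) ‖ R_L = 1.445 kΩ.
Then V_out = V_in · 1.445/(1.477 + 1.445) = 1.766 V.

V_out ≈ 1.77 V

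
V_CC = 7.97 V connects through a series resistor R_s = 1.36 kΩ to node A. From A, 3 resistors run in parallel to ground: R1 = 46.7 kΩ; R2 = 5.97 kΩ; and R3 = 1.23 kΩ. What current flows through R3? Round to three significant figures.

Equivalent of the parallel group: R_p = 0.9981 kΩ.
V_A by voltage divider: V_A = 7.97 × 0.9981/(1.36 + 0.9981) = 3.373 V.
I(R3) = V_A / R3 = 3.373/1.23 = 2.743 mA.

I ≈ 2.74 mA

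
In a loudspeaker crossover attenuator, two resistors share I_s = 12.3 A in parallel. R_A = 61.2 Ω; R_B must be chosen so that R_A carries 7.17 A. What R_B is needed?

R_B ≈ 85.5 Ω

The fraction through R_A equals R_B/(R_A+R_B).
7.17/12.3 = R_B/(R_A + R_B) → R_B = R_A · (0.5829)/(1 − 0.5829) = 61.2 × 1.398 = 85.54 Ω.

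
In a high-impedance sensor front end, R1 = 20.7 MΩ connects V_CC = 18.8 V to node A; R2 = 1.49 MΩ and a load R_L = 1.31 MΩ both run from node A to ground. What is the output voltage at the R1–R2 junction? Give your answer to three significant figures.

V_out ≈ 0.612 V

First combine the lower leg with the load: R2 ‖ R_L = 0.6971 MΩ.
Now apply the divider: V_out = 18.8 × 0.03258 = 0.6125 V.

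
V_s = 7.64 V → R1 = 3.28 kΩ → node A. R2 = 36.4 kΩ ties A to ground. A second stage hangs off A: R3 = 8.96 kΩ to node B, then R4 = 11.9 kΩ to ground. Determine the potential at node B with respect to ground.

Looking into the second stage from A: R3 + R4 = 20.86 kΩ appears in parallel with R2.
R2 ‖ (R3+R4) = 13.26 kΩ.
V_A = 7.64 × 13.26/(3.28 + 13.26) = 6.125 V.
V_B = V_A × 0.5705 = 3.494 V.

V_B ≈ 3.49 V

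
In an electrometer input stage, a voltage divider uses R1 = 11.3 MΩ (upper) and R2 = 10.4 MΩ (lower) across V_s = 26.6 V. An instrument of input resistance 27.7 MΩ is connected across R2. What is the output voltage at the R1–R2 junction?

V_out ≈ 10.7 V

R2 ‖ R_L = (10.4 × 27.7)/(10.4 + 27.7) = 7.561 MΩ.
Then V_out = V_s · R2'/(R1 + R2') = 26.6 × 7.561/18.86 = 10.66 V.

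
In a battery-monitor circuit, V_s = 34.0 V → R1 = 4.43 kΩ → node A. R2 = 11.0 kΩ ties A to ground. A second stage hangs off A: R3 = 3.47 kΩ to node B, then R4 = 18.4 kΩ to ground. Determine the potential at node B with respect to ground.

V_B ≈ 17.8 V

The second stage (R3 + R4 = 21.87 kΩ) loads node A in parallel with R2.
R2 ‖ (R3+R4) = 7.319 kΩ.
First divider: V_A = V_s · 7.319/(4.43 + 7.319) = 21.18 V.
Stage 2 is unloaded, so V_B = V_A · R4/(R3+R4) = 21.18 × 18.4/21.87 = 17.82 V.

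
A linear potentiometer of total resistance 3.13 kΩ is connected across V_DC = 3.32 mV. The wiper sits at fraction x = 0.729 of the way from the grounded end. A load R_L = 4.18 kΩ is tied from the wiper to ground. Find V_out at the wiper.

Split the track: R_lower = x·R_p = 2.282 kΩ, R_upper = (1−x)·R_p = 0.8482 kΩ.
(x·R_p) ‖ R_L = 1.476 kΩ.
Then V_out = V_DC · 1.476/(0.8482 + 1.476) = 2.108 mV.

V_out ≈ 2.11 mV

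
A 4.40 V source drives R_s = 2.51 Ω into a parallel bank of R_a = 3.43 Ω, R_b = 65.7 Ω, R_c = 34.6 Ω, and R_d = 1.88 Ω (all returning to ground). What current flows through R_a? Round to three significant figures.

Equivalent of the parallel group: R_p = 1.153 Ω.
V_A by voltage divider: V_A = 4.40 × 1.153/(2.51 + 1.153) = 1.385 V.
I(R_a) = V_A / R_a = 1.385/3.43 = 0.4037 A.

I ≈ 0.404 A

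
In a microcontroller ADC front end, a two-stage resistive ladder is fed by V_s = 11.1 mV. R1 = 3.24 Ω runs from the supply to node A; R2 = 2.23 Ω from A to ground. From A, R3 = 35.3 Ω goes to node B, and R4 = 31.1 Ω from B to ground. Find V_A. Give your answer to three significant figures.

V_A ≈ 4.44 mV

Looking into the second stage from A: R3 + R4 = 66.40 Ω appears in parallel with R2.
R2 ‖ (R3+R4) = 2.158 Ω.
First divider: V_A = V_s · 2.158/(3.24 + 2.158) = 4.437 mV.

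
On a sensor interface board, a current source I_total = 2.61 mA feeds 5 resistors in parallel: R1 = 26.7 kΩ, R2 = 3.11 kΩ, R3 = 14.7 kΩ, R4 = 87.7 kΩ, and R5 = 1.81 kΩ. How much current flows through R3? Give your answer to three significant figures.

Conductances: ΣG = 1/26.7 + 1/3.11 + 1/14.7 + 1/87.7 + 1/1.81 = 0.9909 (1/kΩ).
Current divider: I(R3) = I_total · G_k/ΣG = 2.61 × (0.06803/0.9909) = 2.61 × 0.06865 = 0.1792 mA.

I ≈ 0.179 mA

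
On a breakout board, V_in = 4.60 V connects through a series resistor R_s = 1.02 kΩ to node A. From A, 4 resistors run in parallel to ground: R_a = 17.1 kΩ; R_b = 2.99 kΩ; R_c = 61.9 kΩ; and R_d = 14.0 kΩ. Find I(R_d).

I ≈ 0.220 mA

Equivalent of the parallel group: R_p = 2.081 kΩ.
Node voltage V_A = V_in · R_p/(R_s + R_p) = 4.60 × 0.6711 = 3.087 V.
Branch current I = V_A/R_d = 3.087/14.0 = 0.2205 mA.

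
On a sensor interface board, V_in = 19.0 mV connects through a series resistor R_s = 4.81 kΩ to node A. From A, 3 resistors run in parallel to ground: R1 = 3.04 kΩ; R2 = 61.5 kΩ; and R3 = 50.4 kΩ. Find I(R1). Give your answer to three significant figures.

I ≈ 2.27 µA

Equivalent of the parallel group: R_p = 2.739 kΩ.
Node voltage V_A = V_in · R_p/(R_s + R_p) = 19.0 × 0.3629 = 6.894 mV.
Branch current I = V_A/R1 = 6.894/3.04 = 2.268 µA.
(Equivalently: I_total = 2.517 µA, then current-divider fraction G_k/ΣG = 0.9011.)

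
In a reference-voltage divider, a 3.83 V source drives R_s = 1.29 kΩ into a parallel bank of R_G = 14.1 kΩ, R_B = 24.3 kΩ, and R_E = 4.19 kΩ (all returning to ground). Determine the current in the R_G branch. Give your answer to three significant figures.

Equivalent of the parallel group: R_p = 2.851 kΩ.
Node voltage V_A = V_s · R_p/(R_s + R_p) = 3.83 × 0.6885 = 2.637 V.
I(R_G) = V_A / R_G = 2.637/14.1 = 0.1870 mA.

I ≈ 0.187 mA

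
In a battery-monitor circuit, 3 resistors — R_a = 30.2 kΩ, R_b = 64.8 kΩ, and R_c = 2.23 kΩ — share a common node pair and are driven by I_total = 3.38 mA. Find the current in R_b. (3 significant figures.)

Total conductance ΣG = 1/30.2 + 1/64.8 + 1/2.23 = 0.4970 (units of 1/kΩ).
Current divider: I(R_b) = I_total · G_k/ΣG = 3.38 × (0.01543/0.4970) = 3.38 × 0.03105 = 0.1050 mA.

I ≈ 0.105 mA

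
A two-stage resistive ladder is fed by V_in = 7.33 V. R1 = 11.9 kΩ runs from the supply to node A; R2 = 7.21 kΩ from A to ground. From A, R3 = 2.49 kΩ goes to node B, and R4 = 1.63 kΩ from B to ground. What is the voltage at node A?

Looking into the second stage from A: R3 + R4 = 4.120 kΩ appears in parallel with R2.
R2 ‖ (R3+R4) = 2.622 kΩ.
V_A = 7.33 × 2.622/(11.9 + 2.622) = 1.323 V.

V_A ≈ 1.32 V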